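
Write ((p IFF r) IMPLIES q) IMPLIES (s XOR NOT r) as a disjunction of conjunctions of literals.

(NOT p AND NOT r AND NOT q) OR (r AND p AND NOT q) OR (s AND r) OR (NOT s AND NOT r)

((p IFF r) IMPLIES q) IMPLIES (s XOR NOT r)
⇔ NOT ((p IFF r) IMPLIES q) OR (s XOR NOT r)   (eliminate IMPLIES)
⇔ NOT (NOT (p IFF r) OR q) OR (s XOR NOT r)   (eliminate IMPLIES)
⇔ NOT (NOT ((p IMPLIES r) AND (r IMPLIES p)) OR q) OR (s XOR NOT r)   (eliminate IFF)
⇔ NOT (NOT ((NOT p OR r) AND (r IMPLIES p)) OR q) OR (s XOR NOT r)   (eliminate IMPLIES)
⇔ NOT (NOT ((NOT p OR r) AND (NOT r OR p)) OR q) OR (s XOR NOT r)   (eliminate IMPLIES)
⇔ NOT (NOT ((NOT p OR r) AND (NOT r OR p)) OR q) OR (s AND NOT NOT r) OR (NOT s AND NOT r)   (expand XOR)
⇔ (NOT NOT ((NOT p OR r) AND (NOT r OR p)) AND NOT q) OR (s AND NOT NOT r) OR (NOT s AND NOT r)   (De Morgan)
⇔ ((NOT p OR r) AND (NOT r OR p) AND NOT q) OR (s AND NOT NOT r) OR (NOT s AND NOT r)   (double negation)
⇔ ((NOT p OR r) AND (NOT r OR p) AND NOT q) OR (s AND r) OR (NOT s AND NOT r)   (double negation)
⇔ (NOT p AND NOT r AND NOT q) OR (NOT p AND p AND NOT q) OR (r AND NOT r AND NOT q) OR (r AND p AND NOT q) OR (s AND r) OR (NOT s AND NOT r)   (distribute AND over OR)
⇔ (NOT p AND NOT r AND NOT q) OR (r AND p AND NOT q) OR (s AND r) OR (NOT s AND NOT r)   (simplify)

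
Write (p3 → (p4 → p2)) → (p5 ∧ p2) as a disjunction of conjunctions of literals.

(p3 ∧ p4 ∧ ¬p2) ∨ (p5 ∧ p2)

(p3 → (p4 → p2)) → (p5 ∧ p2)
⇔ ¬(p3 → (p4 → p2)) ∨ (p5 ∧ p2)
⇔ ¬(¬p3 ∨ (p4 → p2)) ∨ (p5 ∧ p2)
⇔ ¬(¬p3 ∨ ¬p4 ∨ p2) ∨ (p5 ∧ p2)
⇔ (¬¬p3 ∧ ¬¬p4 ∧ ¬p2) ∨ (p5 ∧ p2)
⇔ (p3 ∧ ¬¬p4 ∧ ¬p2) ∨ (p5 ∧ p2)
⇔ (p3 ∧ p4 ∧ ¬p2) ∨ (p5 ∧ p2)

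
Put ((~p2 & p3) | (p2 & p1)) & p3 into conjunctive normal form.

(~p2 | p1) & p3

((~p2 & p3) | (p2 & p1)) & p3
≡ (~p2 | p2) & (~p2 | p1) & (p3 | p2) & (p3 | p1) & p3   [distribute | over &]
≡ (~p2 | p1) & p3   [simplify]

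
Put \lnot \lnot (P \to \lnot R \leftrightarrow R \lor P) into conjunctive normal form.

(P \lor R) \land (\lnot R \lor \lnot P)

\lnot \lnot (P \to \lnot R \leftrightarrow R \lor P)
= \lnot \lnot (((P \to \lnot R) \to R \lor P) \land (R \lor P \to (P \to \lnot R)))   [eliminate \leftrightarrow]
= \lnot \lnot ((\lnot (P \to \lnot R) \lor R \lor P) \land (R \lor P \to (P \to \lnot R)))   [eliminate \to]
= \lnot \lnot ((\lnot (\lnot P \lor \lnot R) \lor R \lor P) \land (R \lor P \to (P \to \lnot R)))   [eliminate \to]
= \lnot \lnot ((\lnot (\lnot P \lor \lnot R) \lor R \lor P) \land (\lnot (R \lor P) \lor (P \to \lnot R)))   [eliminate \to]
= \lnot \lnot ((\lnot (\lnot P \lor \lnot R) \lor R \lor P) \land (\lnot (R \lor P) \lor \lnot P \lor \lnot R))   [eliminate \to]
= (\lnot (\lnot P \lor \lnot R) \lor R \lor P) \land (\lnot (R \lor P) \lor \lnot P \lor \lnot R)   [double negation]
= (\lnot \lnot P \land \lnot \lnot R \lor R \lor P) \land (\lnot (R \lor P) \lor \lnot P \lor \lnot R)   [De Morgan]
= (P \land \lnot \lnot R \lor R \lor P) \land (\lnot (R \lor P) \lor \lnot P \lor \lnot R)   [double negation]
= (P \land R \lor R \lor P) \land (\lnot (R \lor P) \lor \lnot P \lor \lnot R)   [double negation]
= (P \land R \lor R \lor P) \land (\lnot R \land \lnot P \lor \lnot P \lor \lnot R)   [De Morgan]
= (P \lor R \lor P) \land (R \lor R \lor P) \land (\lnot R \lor \lnot P \lor \lnot R) \land (\lnot P \lor \lnot P \lor \lnot R)   [distribute \lor over \land]
= (P \lor R) \land (\lnot R \lor \lnot P)   [simplify]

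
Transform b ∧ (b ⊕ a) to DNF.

b ∧ ¬a

b ∧ (b ⊕ a)
≡ b ∧ (b ∧ ¬a ∨ ¬b ∧ a)   — expand ⊕
≡ b ∧ b ∧ ¬a ∨ b ∧ ¬b ∧ a   — distribute ∧ over ∨
≡ b ∧ ¬a   — simplify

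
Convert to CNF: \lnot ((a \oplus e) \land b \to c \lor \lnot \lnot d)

\lnot ((a \oplus e) \land b \to c \lor \lnot \lnot d)
≡ \lnot (\lnot ((a \oplus e) \land b) \lor c \lor \lnot \lnot d)   [eliminate \to]
≡ \lnot (\lnot ((a \lor e) \land \lnot (a \land e) \land b) \lor c \lor \lnot \lnot d)   [expand \oplus]
≡ \lnot \lnot ((a \lor e) \land \lnot (a \land e) \land b) \land \lnot c \land \lnot \lnot \lnot d   [De Morgan]
≡ (a \lor e) \land \lnot (a \land e) \land b \land \lnot c \land \lnot \lnot \lnot d   [double negation]
≡ (a \lor e) \land (\lnot a \lor \lnot e) \land b \land \lnot c \land \lnot \lnot \lnot d   [De Morgan]
≡ (a \lor e) \land (\lnot a \lor \lnot e) \land b \land \lnot c \land \lnot d   [double negation]

(a \lor e) \land (\lnot a \lor \lnot e) \land b \land \lnot c \land \lnot d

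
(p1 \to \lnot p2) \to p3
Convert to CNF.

(p1 \lor p3) \land (p2 \lor p3)

(p1 \to \lnot p2) \to p3
≡ \lnot (p1 \to \lnot p2) \lor p3   [eliminate \to]
≡ \lnot (\lnot p1 \lor \lnot p2) \lor p3   [eliminate \to]
≡ (\lnot \lnot p1 \land \lnot \lnot p2) \lor p3   [De Morgan]
≡ (p1 \land \lnot \lnot p2) \lor p3   [double negation]
≡ (p1 \land p2) \lor p3   [double negation]
≡ (p1 \lor p3) \land (p2 \lor p3)   [distribute \lor over \land]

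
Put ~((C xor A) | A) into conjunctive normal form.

(~C | A) & ~A

~((C xor A) | A)
≡ ~(((C | A) & ~(C & A)) | A)   [expand xor]
≡ ~((C | A) & ~(C & A)) & ~A   [De Morgan]
≡ (~(C | A) | ~~(C & A)) & ~A   [De Morgan]
≡ ((~C & ~A) | ~~(C & A)) & ~A   [De Morgan]
≡ ((~C & ~A) | (C & A)) & ~A   [double negation]
≡ (~C | C) & (~C | A) & (~A | C) & (~A | A) & ~A   [distribute | over &]
≡ (~C | A) & ~A   [simplify]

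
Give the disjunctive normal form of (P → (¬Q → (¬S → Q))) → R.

(P → (¬Q → (¬S → Q))) → R
≡ ¬(P → (¬Q → (¬S → Q))) ∨ R
≡ ¬(¬P ∨ (¬Q → (¬S → Q))) ∨ R
≡ ¬(¬P ∨ ¬¬Q ∨ (¬S → Q)) ∨ R
≡ ¬(¬P ∨ ¬¬Q ∨ ¬¬S ∨ Q) ∨ R
≡ (¬¬P ∧ ¬¬¬Q ∧ ¬¬¬S ∧ ¬Q) ∨ R
≡ (P ∧ ¬¬¬Q ∧ ¬¬¬S ∧ ¬Q) ∨ R
≡ (P ∧ ¬Q ∧ ¬¬¬S ∧ ¬Q) ∨ R
≡ (P ∧ ¬Q ∧ ¬S ∧ ¬Q) ∨ R
≡ (P ∧ ¬Q ∧ ¬S) ∨ R

(P ∧ ¬Q ∧ ¬S) ∨ R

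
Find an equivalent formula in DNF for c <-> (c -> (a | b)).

(a & c) | (b & c)

c <-> (c -> (a | b))
⇔ (c -> (c -> (a | b))) & ((c -> (a | b)) -> c)   [eliminate <->]
⇔ (~c | (c -> (a | b))) & ((c -> (a | b)) -> c)   [eliminate ->]
⇔ (~c | ~c | a | b) & ((c -> (a | b)) -> c)   [eliminate ->]
⇔ (~c | ~c | a | b) & (~(c -> (a | b)) | c)   [eliminate ->]
⇔ (~c | ~c | a | b) & (~(~c | a | b) | c)   [eliminate ->]
⇔ (~c | ~c | a | b) & ((~~c & ~a & ~b) | c)   [De Morgan]
⇔ (~c | ~c | a | b) & ((c & ~a & ~b) | c)   [double negation]
⇔ (~c & c & ~a & ~b) | (~c & c) | (~c & c & ~a & ~b) | (~c & c) | (a & c & ~a & ~b) | (a & c) | (b & c & ~a & ~b) | (b & c)   [distribute & over |]
⇔ (a & c) | (b & c)   [simplify]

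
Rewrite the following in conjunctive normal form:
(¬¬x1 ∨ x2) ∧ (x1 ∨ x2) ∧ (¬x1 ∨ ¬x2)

(x1 ∨ x2) ∧ (¬x1 ∨ ¬x2)

(¬¬x1 ∨ x2) ∧ (x1 ∨ x2) ∧ (¬x1 ∨ ¬x2)
≡ (x1 ∨ x2) ∧ (x1 ∨ x2) ∧ (¬x1 ∨ ¬x2)   [double negation]
≡ (x1 ∨ x2) ∧ (¬x1 ∨ ¬x2)   [simplify]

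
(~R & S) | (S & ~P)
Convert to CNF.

(~R & S) | (S & ~P)
≡ (~R | S) & (~R | ~P) & (S | S) & (S | ~P)   [distribute | over &]
≡ (~R | ~P) & S   [simplify]

(~R | ~P) & S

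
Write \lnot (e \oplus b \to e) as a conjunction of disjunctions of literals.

(e \lor b) \land \lnot e

\lnot (e \oplus b \to e)
= \lnot (\lnot (e \oplus b) \lor e)   [eliminate \to]
= \lnot (\lnot ((e \lor b) \land \lnot (e \land b)) \lor e)   [expand \oplus]
= \lnot \lnot ((e \lor b) \land \lnot (e \land b)) \land \lnot e   [De Morgan]
= (e \lor b) \land \lnot (e \land b) \land \lnot e   [double negation]
= (e \lor b) \land (\lnot e \lor \lnot b) \land \lnot e   [De Morgan]
= (e \lor b) \land \lnot e   [simplify]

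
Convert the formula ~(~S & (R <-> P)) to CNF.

~(~S & (R <-> P))
= ~(~S & (R -> P) & (P -> R))
= ~(~S & (~R | P) & (P -> R))
= ~(~S & (~R | P) & (~P | R))
= ~~S | ~(~R | P) | ~(~P | R)
= S | ~(~R | P) | ~(~P | R)
= S | (~~R & ~P) | ~(~P | R)
= S | (R & ~P) | ~(~P | R)
= S | (R & ~P) | (~~P & ~R)
= S | (R & ~P) | (P & ~R)
= (S | R | P) & (S | R | ~R) & (S | ~P | P) & (S | ~P | ~R)
= (S | R | P) & (S | ~P | ~R)

(S | R | P) & (S | ~P | ~R)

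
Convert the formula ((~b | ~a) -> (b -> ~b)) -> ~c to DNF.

((~b | ~a) -> (b -> ~b)) -> ~c
= ~((~b | ~a) -> (b -> ~b)) | ~c   [eliminate ->]
= ~(~(~b | ~a) | (b -> ~b)) | ~c   [eliminate ->]
= ~(~(~b | ~a) | ~b | ~b) | ~c   [eliminate ->]
= (~~(~b | ~a) & ~~b & ~~b) | ~c   [De Morgan]
= ((~b | ~a) & ~~b & ~~b) | ~c   [double negation]
= ((~b | ~a) & b & ~~b) | ~c   [double negation]
= ((~b | ~a) & b & b) | ~c   [double negation]
= (~b & b & b) | (~a & b & b) | ~c   [distribute & over |]
= (~a & b) | ~c   [simplify]

(~a & b) | ~c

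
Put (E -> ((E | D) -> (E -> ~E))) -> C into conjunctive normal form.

(E -> ((E | D) -> (E -> ~E))) -> C
⇔ ~(E -> ((E | D) -> (E -> ~E))) | C   (eliminate ->)
⇔ ~(~E | ((E | D) -> (E -> ~E))) | C   (eliminate ->)
⇔ ~(~E | ~(E | D) | (E -> ~E)) | C   (eliminate ->)
⇔ ~(~E | ~(E | D) | ~E | ~E) | C   (eliminate ->)
⇔ (~~E & ~~(E | D) & ~~E & ~~E) | C   (De Morgan)
⇔ (E & ~~(E | D) & ~~E & ~~E) | C   (double negation)
⇔ (E & (E | D) & ~~E & ~~E) | C   (double negation)
⇔ (E & (E | D) & E & ~~E) | C   (double negation)
⇔ (E & (E | D) & E & E) | C   (double negation)
⇔ (E | C) & (E | D | C) & (E | C) & (E | C)   (distribute | over &)
⇔ E | C   (simplify)

E | C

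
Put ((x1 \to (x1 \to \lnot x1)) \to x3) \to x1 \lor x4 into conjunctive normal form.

((x1 \to (x1 \to \lnot x1)) \to x3) \to x1 \lor x4
= \lnot ((x1 \to (x1 \to \lnot x1)) \to x3) \lor x1 \lor x4   (eliminate \to)
= \lnot (\lnot (x1 \to (x1 \to \lnot x1)) \lor x3) \lor x1 \lor x4   (eliminate \to)
= \lnot (\lnot (\lnot x1 \lor (x1 \to \lnot x1)) \lor x3) \lor x1 \lor x4   (eliminate \to)
= \lnot (\lnot (\lnot x1 \lor \lnot x1 \lor \lnot x1) \lor x3) \lor x1 \lor x4   (eliminate \to)
= \lnot \lnot (\lnot x1 \lor \lnot x1 \lor \lnot x1) \land \lnot x3 \lor x1 \lor x4   (De Morgan)
= (\lnot x1 \lor \lnot x1 \lor \lnot x1) \land \lnot x3 \lor x1 \lor x4   (double negation)
= (\lnot x1 \lor \lnot x1 \lor \lnot x1 \lor x1 \lor x4) \land (\lnot x3 \lor x1 \lor x4)   (distribute \lor over \land)
= \lnot x3 \lor x1 \lor x4   (simplify)

\lnot x3 \lor x1 \lor x4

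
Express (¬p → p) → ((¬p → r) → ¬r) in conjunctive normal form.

(¬p → p) → ((¬p → r) → ¬r)
⇔ ¬(¬p → p) ∨ ((¬p → r) → ¬r)
⇔ ¬(¬¬p ∨ p) ∨ ((¬p → r) → ¬r)
⇔ ¬(¬¬p ∨ p) ∨ ¬(¬p → r) ∨ ¬r
⇔ ¬(¬¬p ∨ p) ∨ ¬(¬¬p ∨ r) ∨ ¬r
⇔ (¬¬¬p ∧ ¬p) ∨ ¬(¬¬p ∨ r) ∨ ¬r
⇔ (¬p ∧ ¬p) ∨ ¬(¬¬p ∨ r) ∨ ¬r
⇔ (¬p ∧ ¬p) ∨ (¬¬¬p ∧ ¬r) ∨ ¬r
⇔ (¬p ∧ ¬p) ∨ (¬p ∧ ¬r) ∨ ¬r
⇔ (¬p ∨ ¬p ∨ ¬r) ∧ (¬p ∨ ¬r ∨ ¬r) ∧ (¬p ∨ ¬p ∨ ¬r) ∧ (¬p ∨ ¬r ∨ ¬r)
⇔ ¬p ∨ ¬r

¬p ∨ ¬r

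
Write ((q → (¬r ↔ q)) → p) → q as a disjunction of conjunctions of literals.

((q → (¬r ↔ q)) → p) → q
⇔ ¬((q → (¬r ↔ q)) → p) ∨ q
⇔ ¬(¬(q → (¬r ↔ q)) ∨ p) ∨ q
⇔ ¬(¬(¬q ∨ (¬r ↔ q)) ∨ p) ∨ q
⇔ ¬(¬(¬q ∨ ((¬r → q) ∧ (q → ¬r))) ∨ p) ∨ q
⇔ ¬(¬(¬q ∨ ((¬¬r ∨ q) ∧ (q → ¬r))) ∨ p) ∨ q
⇔ ¬(¬(¬q ∨ ((¬¬r ∨ q) ∧ (¬q ∨ ¬r))) ∨ p) ∨ q
⇔ (¬¬(¬q ∨ ((¬¬r ∨ q) ∧ (¬q ∨ ¬r))) ∧ ¬p) ∨ q
⇔ ((¬q ∨ ((¬¬r ∨ q) ∧ (¬q ∨ ¬r))) ∧ ¬p) ∨ q
⇔ ((¬q ∨ ((r ∨ q) ∧ (¬q ∨ ¬r))) ∧ ¬p) ∨ q
⇔ (¬q ∧ ¬p) ∨ (r ∧ ¬q ∧ ¬p) ∨ (r ∧ ¬r ∧ ¬p) ∨ (q ∧ ¬q ∧ ¬p) ∨ (q ∧ ¬r ∧ ¬p) ∨ q
⇔ (¬q ∧ ¬p) ∨ q

(¬q ∧ ¬p) ∨ q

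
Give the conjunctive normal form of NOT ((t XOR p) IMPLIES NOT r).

NOT ((t XOR p) IMPLIES NOT r)
= NOT (NOT (t XOR p) OR NOT r)
= NOT (NOT ((t OR p) AND NOT (t AND p)) OR NOT r)
= NOT NOT ((t OR p) AND NOT (t AND p)) AND NOT NOT r
= (t OR p) AND NOT (t AND p) AND NOT NOT r
= (t OR p) AND (NOT t OR NOT p) AND NOT NOT r
= (t OR p) AND (NOT t OR NOT p) AND r

(t OR p) AND (NOT t OR NOT p) AND r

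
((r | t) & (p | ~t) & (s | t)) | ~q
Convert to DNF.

(r & p & s) | (r & ~t & s) | (t & p) | ~q

((r | t) & (p | ~t) & (s | t)) | ~q
≡ (r & p & s) | (r & p & t) | (r & ~t & s) | (r & ~t & t) | (t & p & s) | (t & p & t) | (t & ~t & s) | (t & ~t & t) | ~q   [distribute & over |]
≡ (r & p & s) | (r & ~t & s) | (t & p) | ~q   [simplify]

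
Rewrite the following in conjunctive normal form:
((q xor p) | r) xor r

(q | p | r) & (~q | ~p | r) & ~r

((q xor p) | r) xor r
≡ ((q xor p) | r | r) & ~(((q xor p) | r) & r)
≡ (((q | p) & ~(q & p)) | r | r) & ~(((q xor p) | r) & r)
≡ (((q | p) & ~(q & p)) | r | r) & ~((((q | p) & ~(q & p)) | r) & r)
≡ (((q | p) & (~q | ~p)) | r | r) & ~((((q | p) & ~(q & p)) | r) & r)
≡ (((q | p) & (~q | ~p)) | r | r) & (~(((q | p) & ~(q & p)) | r) | ~r)
≡ (((q | p) & (~q | ~p)) | r | r) & ((~((q | p) & ~(q & p)) & ~r) | ~r)
≡ (((q | p) & (~q | ~p)) | r | r) & (((~(q | p) | ~~(q & p)) & ~r) | ~r)
≡ (((q | p) & (~q | ~p)) | r | r) & ((((~q & ~p) | ~~(q & p)) & ~r) | ~r)
≡ (((q | p) & (~q | ~p)) | r | r) & ((((~q & ~p) | (q & p)) & ~r) | ~r)
≡ (q | p | r | r) & (~q | ~p | r | r) & (~q | q | ~r) & (~q | p | ~r) & (~p | q | ~r) & (~p | p | ~r) & (~r | ~r)
≡ (q | p | r) & (~q | ~p | r) & ~r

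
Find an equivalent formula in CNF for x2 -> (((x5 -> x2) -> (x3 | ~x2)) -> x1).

x2 -> (((x5 -> x2) -> (x3 | ~x2)) -> x1)
≡ ~x2 | (((x5 -> x2) -> (x3 | ~x2)) -> x1)   [eliminate ->]
≡ ~x2 | ~((x5 -> x2) -> (x3 | ~x2)) | x1   [eliminate ->]
≡ ~x2 | ~(~(x5 -> x2) | x3 | ~x2) | x1   [eliminate ->]
≡ ~x2 | ~(~(~x5 | x2) | x3 | ~x2) | x1   [eliminate ->]
≡ ~x2 | (~~(~x5 | x2) & ~x3 & ~~x2) | x1   [De Morgan]
≡ ~x2 | ((~x5 | x2) & ~x3 & ~~x2) | x1   [double negation]
≡ ~x2 | ((~x5 | x2) & ~x3 & x2) | x1   [double negation]
≡ (~x2 | ~x5 | x2 | x1) & (~x2 | ~x3 | x1) & (~x2 | x2 | x1)   [distribute | over &]
≡ ~x2 | ~x3 | x1   [simplify]

~x2 | ~x3 | x1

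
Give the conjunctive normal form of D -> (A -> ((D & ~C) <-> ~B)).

D -> (A -> ((D & ~C) <-> ~B))
⇔ ~D | (A -> ((D & ~C) <-> ~B))   [eliminate ->]
⇔ ~D | ~A | ((D & ~C) <-> ~B)   [eliminate ->]
⇔ ~D | ~A | (((D & ~C) -> ~B) & (~B -> (D & ~C)))   [eliminate <->]
⇔ ~D | ~A | ((~(D & ~C) | ~B) & (~B -> (D & ~C)))   [eliminate ->]
⇔ ~D | ~A | ((~(D & ~C) | ~B) & (~~B | (D & ~C)))   [eliminate ->]
⇔ ~D | ~A | ((~D | ~~C | ~B) & (~~B | (D & ~C)))   [De Morgan]
⇔ ~D | ~A | ((~D | C | ~B) & (~~B | (D & ~C)))   [double negation]
⇔ ~D | ~A | ((~D | C | ~B) & (B | (D & ~C)))   [double negation]
⇔ (~D | ~A | ~D | C | ~B) & (~D | ~A | B | D) & (~D | ~A | B | ~C)   [distribute | over &]
⇔ (~D | ~A | C | ~B) & (~D | ~A | B | ~C)   [simplify]

(~D | ~A | C | ~B) & (~D | ~A | B | ~C)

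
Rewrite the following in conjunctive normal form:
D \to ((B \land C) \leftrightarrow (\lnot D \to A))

(\lnot D \lor B) \land (\lnot D \lor C)

D \to ((B \land C) \leftrightarrow (\lnot D \to A))
= \lnot D \lor ((B \land C) \leftrightarrow (\lnot D \to A))   [eliminate \to]
= \lnot D \lor (((B \land C) \to (\lnot D \to A)) \land ((\lnot D \to A) \to (B \land C)))   [eliminate \leftrightarrow]
= \lnot D \lor ((\lnot (B \land C) \lor (\lnot D \to A)) \land ((\lnot D \to A) \to (B \land C)))   [eliminate \to]
= \lnot D \lor ((\lnot (B \land C) \lor \lnot \lnot D \lor A) \land ((\lnot D \to A) \to (B \land C)))   [eliminate \to]
= \lnot D \lor ((\lnot (B \land C) \lor \lnot \lnot D \lor A) \land (\lnot (\lnot D \to A) \lor (B \land C)))   [eliminate \to]
= \lnot D \lor ((\lnot (B \land C) \lor \lnot \lnot D \lor A) \land (\lnot (\lnot \lnot D \lor A) \lor (B \land C)))   [eliminate \to]
= \lnot D \lor ((\lnot B \lor \lnot C \lor \lnot \lnot D \lor A) \land (\lnot (\lnot \lnot D \lor A) \lor (B \land C)))   [De Morgan]
= \lnot D \lor ((\lnot B \lor \lnot C \lor D \lor A) \land (\lnot (\lnot \lnot D \lor A) \lor (B \land C)))   [double negation]
= \lnot D \lor ((\lnot B \lor \lnot C \lor D \lor A) \land ((\lnot \lnot \lnot D \land \lnot A) \lor (B \land C)))   [De Morgan]
= \lnot D \lor ((\lnot B \lor \lnot C \lor D \lor A) \land ((\lnot D \land \lnot A) \lor (B \land C)))   [double negation]
= (\lnot D \lor \lnot B \lor \lnot C \lor D \lor A) \land (\lnot D \lor \lnot D \lor B) \land (\lnot D \lor \lnot D \lor C) \land (\lnot D \lor \lnot A \lor B) \land (\lnot D \lor \lnot A \lor C)   [distribute \lor over \land]
= (\lnot D \lor B) \land (\lnot D \lor C)   [simplify]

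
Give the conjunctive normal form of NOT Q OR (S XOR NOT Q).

NOT Q OR S

NOT Q OR (S XOR NOT Q)
⇔ NOT Q OR ((S OR NOT Q) AND NOT (S AND NOT Q))
⇔ NOT Q OR ((S OR NOT Q) AND (NOT S OR NOT NOT Q))
⇔ NOT Q OR ((S OR NOT Q) AND (NOT S OR Q))
⇔ (NOT Q OR S OR NOT Q) AND (NOT Q OR NOT S OR Q)
⇔ NOT Q OR S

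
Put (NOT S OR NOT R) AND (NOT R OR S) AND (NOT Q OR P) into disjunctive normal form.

(NOT S OR NOT R) AND (NOT R OR S) AND (NOT Q OR P)
⇔ (NOT S AND NOT R AND NOT Q) OR (NOT S AND NOT R AND P) OR (NOT S AND S AND NOT Q) OR (NOT S AND S AND P) OR (NOT R AND NOT R AND NOT Q) OR (NOT R AND NOT R AND P) OR (NOT R AND S AND NOT Q) OR (NOT R AND S AND P)   [distribute AND over OR]
⇔ (NOT R AND NOT Q) OR (NOT R AND P)   [simplify]

(NOT R AND NOT Q) OR (NOT R AND P)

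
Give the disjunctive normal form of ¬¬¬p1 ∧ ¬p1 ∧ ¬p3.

¬¬¬p1 ∧ ¬p1 ∧ ¬p3
= ¬p1 ∧ ¬p1 ∧ ¬p3   (double negation)
= ¬p1 ∧ ¬p3   (simplify)

¬p1 ∧ ¬p3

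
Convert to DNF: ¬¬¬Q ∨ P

¬Q ∨ P

¬¬¬Q ∨ P
≡ ¬Q ∨ P   (double negation)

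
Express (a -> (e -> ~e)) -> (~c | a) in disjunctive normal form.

(a -> (e -> ~e)) -> (~c | a)
= ~(a -> (e -> ~e)) | ~c | a   — eliminate ->
= ~(~a | (e -> ~e)) | ~c | a   — eliminate ->
= ~(~a | ~e | ~e) | ~c | a   — eliminate ->
= (~~a & ~~e & ~~e) | ~c | a   — De Morgan
= (a & ~~e & ~~e) | ~c | a   — double negation
= (a & e & ~~e) | ~c | a   — double negation
= (a & e & e) | ~c | a   — double negation
= ~c | a   — simplify

~c | a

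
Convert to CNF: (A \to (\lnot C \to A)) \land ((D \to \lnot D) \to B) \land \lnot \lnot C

(D \lor B) \land C

(A \to (\lnot C \to A)) \land ((D \to \lnot D) \to B) \land \lnot \lnot C
≡ (\lnot A \lor (\lnot C \to A)) \land ((D \to \lnot D) \to B) \land \lnot \lnot C
≡ (\lnot A \lor \lnot \lnot C \lor A) \land ((D \to \lnot D) \to B) \land \lnot \lnot C
≡ (\lnot A \lor \lnot \lnot C \lor A) \land (\lnot (D \to \lnot D) \lor B) \land \lnot \lnot C
≡ (\lnot A \lor \lnot \lnot C \lor A) \land (\lnot (\lnot D \lor \lnot D) \lor B) \land \lnot \lnot C
≡ (\lnot A \lor C \lor A) \land (\lnot (\lnot D \lor \lnot D) \lor B) \land \lnot \lnot C
≡ (\lnot A \lor C \lor A) \land ((\lnot \lnot D \land \lnot \lnot D) \lor B) \land \lnot \lnot C
≡ (\lnot A \lor C \lor A) \land ((D \land \lnot \lnot D) \lor B) \land \lnot \lnot C
≡ (\lnot A \lor C \lor A) \land ((D \land D) \lor B) \land \lnot \lnot C
≡ (\lnot A \lor C \lor A) \land ((D \land D) \lor B) \land C
≡ (\lnot A \lor C \lor A) \land (D \lor B) \land (D \lor B) \land C
≡ (D \lor B) \land C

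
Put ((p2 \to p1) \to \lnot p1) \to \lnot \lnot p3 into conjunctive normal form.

((p2 \to p1) \to \lnot p1) \to \lnot \lnot p3
= \lnot ((p2 \to p1) \to \lnot p1) \lor \lnot \lnot p3   [eliminate \to]
= \lnot (\lnot (p2 \to p1) \lor \lnot p1) \lor \lnot \lnot p3   [eliminate \to]
= \lnot (\lnot (\lnot p2 \lor p1) \lor \lnot p1) \lor \lnot \lnot p3   [eliminate \to]
= \lnot \lnot (\lnot p2 \lor p1) \land \lnot \lnot p1 \lor \lnot \lnot p3   [De Morgan]
= (\lnot p2 \lor p1) \land \lnot \lnot p1 \lor \lnot \lnot p3   [double negation]
= (\lnot p2 \lor p1) \land p1 \lor \lnot \lnot p3   [double negation]
= (\lnot p2 \lor p1) \land p1 \lor p3   [double negation]
= (\lnot p2 \lor p1 \lor p3) \land (p1 \lor p3)   [distribute \lor over \land]
= p1 \lor p3   [simplify]

p1 \lor p3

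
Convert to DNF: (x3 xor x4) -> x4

(~x3 & ~x4) | x4

(x3 xor x4) -> x4
⇔ ~(x3 xor x4) | x4   — eliminate ->
⇔ ~((x3 & ~x4) | (~x3 & x4)) | x4   — expand xor
⇔ (~(x3 & ~x4) & ~(~x3 & x4)) | x4   — De Morgan
⇔ ((~x3 | ~~x4) & ~(~x3 & x4)) | x4   — De Morgan
⇔ ((~x3 | x4) & ~(~x3 & x4)) | x4   — double negation
⇔ ((~x3 | x4) & (~~x3 | ~x4)) | x4   — De Morgan
⇔ ((~x3 | x4) & (x3 | ~x4)) | x4   — double negation
⇔ (~x3 & x3) | (~x3 & ~x4) | (x4 & x3) | (x4 & ~x4) | x4   — distribute & over |
⇔ (~x3 & ~x4) | x4   — simplify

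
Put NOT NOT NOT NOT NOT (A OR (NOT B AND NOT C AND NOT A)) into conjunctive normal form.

NOT A AND (B OR C OR A)

NOT NOT NOT NOT NOT (A OR (NOT B AND NOT C AND NOT A))
≡ NOT NOT NOT (A OR (NOT B AND NOT C AND NOT A))   — double negation
≡ NOT (A OR (NOT B AND NOT C AND NOT A))   — double negation
≡ NOT A AND NOT (NOT B AND NOT C AND NOT A)   — De Morgan
≡ NOT A AND (NOT NOT B OR NOT NOT C OR NOT NOT A)   — De Morgan
≡ NOT A AND (B OR NOT NOT C OR NOT NOT A)   — double negation
≡ NOT A AND (B OR C OR NOT NOT A)   — double negation
≡ NOT A AND (B OR C OR A)   — double negation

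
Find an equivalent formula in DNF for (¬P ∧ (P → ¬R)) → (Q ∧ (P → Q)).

P ∨ Q

(¬P ∧ (P → ¬R)) → (Q ∧ (P → Q))
≡ ¬(¬P ∧ (P → ¬R)) ∨ (Q ∧ (P → Q))
≡ ¬(¬P ∧ (¬P ∨ ¬R)) ∨ (Q ∧ (P → Q))
≡ ¬(¬P ∧ (¬P ∨ ¬R)) ∨ (Q ∧ (¬P ∨ Q))
≡ ¬¬P ∨ ¬(¬P ∨ ¬R) ∨ (Q ∧ (¬P ∨ Q))
≡ P ∨ ¬(¬P ∨ ¬R) ∨ (Q ∧ (¬P ∨ Q))
≡ P ∨ (¬¬P ∧ ¬¬R) ∨ (Q ∧ (¬P ∨ Q))
≡ P ∨ (P ∧ ¬¬R) ∨ (Q ∧ (¬P ∨ Q))
≡ P ∨ (P ∧ R) ∨ (Q ∧ (¬P ∨ Q))
≡ P ∨ (P ∧ R) ∨ (Q ∧ ¬P) ∨ (Q ∧ Q)
≡ P ∨ Q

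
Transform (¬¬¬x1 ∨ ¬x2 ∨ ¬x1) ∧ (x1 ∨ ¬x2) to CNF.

(¬¬¬x1 ∨ ¬x2 ∨ ¬x1) ∧ (x1 ∨ ¬x2)
≡ (¬x1 ∨ ¬x2 ∨ ¬x1) ∧ (x1 ∨ ¬x2)   [double negation]
≡ (¬x1 ∨ ¬x2) ∧ (x1 ∨ ¬x2)   [simplify]

(¬x1 ∨ ¬x2) ∧ (x1 ∨ ¬x2)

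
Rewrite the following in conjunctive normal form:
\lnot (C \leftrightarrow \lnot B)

\lnot (C \leftrightarrow \lnot B)
⇔ \lnot ((C \to \lnot B) \land (\lnot B \to C))   (eliminate \leftrightarrow)
⇔ \lnot ((\lnot C \lor \lnot B) \land (\lnot B \to C))   (eliminate \to)
⇔ \lnot ((\lnot C \lor \lnot B) \land (\lnot \lnot B \lor C))   (eliminate \to)
⇔ \lnot (\lnot C \lor \lnot B) \lor \lnot (\lnot \lnot B \lor C)   (De Morgan)
⇔ (\lnot \lnot C \land \lnot \lnot B) \lor \lnot (\lnot \lnot B \lor C)   (De Morgan)
⇔ (C \land \lnot \lnot B) \lor \lnot (\lnot \lnot B \lor C)   (double negation)
⇔ (C \land B) \lor \lnot (\lnot \lnot B \lor C)   (double negation)
⇔ (C \land B) \lor (\lnot \lnot \lnot B \land \lnot C)   (De Morgan)
⇔ (C \land B) \lor (\lnot B \land \lnot C)   (double negation)
⇔ (C \lor \lnot B) \land (C \lor \lnot C) \land (B \lor \lnot B) \land (B \lor \lnot C)   (distribute \lor over \land)
⇔ (C \lor \lnot B) \land (B \lor \lnot C)   (simplify)

(C \lor \lnot B) \land (B \lor \lnot C)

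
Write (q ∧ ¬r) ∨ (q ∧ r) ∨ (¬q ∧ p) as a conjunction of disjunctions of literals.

(q ∧ ¬r) ∨ (q ∧ r) ∨ (¬q ∧ p)
⇔ (q ∨ q ∨ ¬q) ∧ (q ∨ q ∨ p) ∧ (q ∨ r ∨ ¬q) ∧ (q ∨ r ∨ p) ∧ (¬r ∨ q ∨ ¬q) ∧ (¬r ∨ q ∨ p) ∧ (¬r ∨ r ∨ ¬q) ∧ (¬r ∨ r ∨ p)
⇔ q ∨ p

q ∨ p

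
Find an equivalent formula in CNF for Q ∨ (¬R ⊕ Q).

Q ∨ ¬R

Q ∨ (¬R ⊕ Q)
= Q ∨ (¬R ∨ Q) ∧ ¬(¬R ∧ Q)   [expand ⊕]
= Q ∨ (¬R ∨ Q) ∧ (¬¬R ∨ ¬Q)   [De Morgan]
= Q ∨ (¬R ∨ Q) ∧ (R ∨ ¬Q)   [double negation]
= (Q ∨ ¬R ∨ Q) ∧ (Q ∨ R ∨ ¬Q)   [distribute ∨ over ∧]
= Q ∨ ¬R   [simplify]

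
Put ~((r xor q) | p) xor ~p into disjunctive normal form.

~((r xor q) | p) xor ~p
≡ (~((r xor q) | p) & ~~p) | (~~((r xor q) | p) & ~p)   [expand xor]
≡ (~((r & ~q) | (~r & q) | p) & ~~p) | (~~((r xor q) | p) & ~p)   [expand xor]
≡ (~((r & ~q) | (~r & q) | p) & ~~p) | (~~((r & ~q) | (~r & q) | p) & ~p)   [expand xor]
≡ (~(r & ~q) & ~(~r & q) & ~p & ~~p) | (~~((r & ~q) | (~r & q) | p) & ~p)   [De Morgan]
≡ ((~r | ~~q) & ~(~r & q) & ~p & ~~p) | (~~((r & ~q) | (~r & q) | p) & ~p)   [De Morgan]
≡ ((~r | q) & ~(~r & q) & ~p & ~~p) | (~~((r & ~q) | (~r & q) | p) & ~p)   [double negation]
≡ ((~r | q) & (~~r | ~q) & ~p & ~~p) | (~~((r & ~q) | (~r & q) | p) & ~p)   [De Morgan]
≡ ((~r | q) & (r | ~q) & ~p & ~~p) | (~~((r & ~q) | (~r & q) | p) & ~p)   [double negation]
≡ ((~r | q) & (r | ~q) & ~p & p) | (~~((r & ~q) | (~r & q) | p) & ~p)   [double negation]
≡ ((~r | q) & (r | ~q) & ~p & p) | (((r & ~q) | (~r & q) | p) & ~p)   [double negation]
≡ (~r & r & ~p & p) | (~r & ~q & ~p & p) | (q & r & ~p & p) | (q & ~q & ~p & p) | (r & ~q & ~p) | (~r & q & ~p) | (p & ~p)   [distribute & over |]
≡ (r & ~q & ~p) | (~r & q & ~p)   [simplify]

(r & ~q & ~p) | (~r & q & ~p)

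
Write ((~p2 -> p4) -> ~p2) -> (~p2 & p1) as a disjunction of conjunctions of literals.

p2 | (~p2 & p1)

((~p2 -> p4) -> ~p2) -> (~p2 & p1)
= ~((~p2 -> p4) -> ~p2) | (~p2 & p1)   (eliminate ->)
= ~(~(~p2 -> p4) | ~p2) | (~p2 & p1)   (eliminate ->)
= ~(~(~~p2 | p4) | ~p2) | (~p2 & p1)   (eliminate ->)
= (~~(~~p2 | p4) & ~~p2) | (~p2 & p1)   (De Morgan)
= ((~~p2 | p4) & ~~p2) | (~p2 & p1)   (double negation)
= ((p2 | p4) & ~~p2) | (~p2 & p1)   (double negation)
= ((p2 | p4) & p2) | (~p2 & p1)   (double negation)
= (p2 & p2) | (p4 & p2) | (~p2 & p1)   (distribute & over |)
= p2 | (~p2 & p1)   (simplify)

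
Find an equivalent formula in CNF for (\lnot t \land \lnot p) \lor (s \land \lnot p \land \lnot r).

(\lnot t \lor s) \land (\lnot t \lor \lnot r) \land \lnot p

(\lnot t \land \lnot p) \lor (s \land \lnot p \land \lnot r)
= (\lnot t \lor s) \land (\lnot t \lor \lnot p) \land (\lnot t \lor \lnot r) \land (\lnot p \lor s) \land (\lnot p \lor \lnot p) \land (\lnot p \lor \lnot r)   — distribute \lor over \land
= (\lnot t \lor s) \land (\lnot t \lor \lnot r) \land \lnot p   — simplify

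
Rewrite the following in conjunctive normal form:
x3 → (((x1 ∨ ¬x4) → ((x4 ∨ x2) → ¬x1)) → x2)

(¬x3 ∨ x4 ∨ x2) ∧ (¬x3 ∨ x1 ∨ x2)

x3 → (((x1 ∨ ¬x4) → ((x4 ∨ x2) → ¬x1)) → x2)
≡ ¬x3 ∨ (((x1 ∨ ¬x4) → ((x4 ∨ x2) → ¬x1)) → x2)   (eliminate →)
≡ ¬x3 ∨ ¬((x1 ∨ ¬x4) → ((x4 ∨ x2) → ¬x1)) ∨ x2   (eliminate →)
≡ ¬x3 ∨ ¬(¬(x1 ∨ ¬x4) ∨ ((x4 ∨ x2) → ¬x1)) ∨ x2   (eliminate →)
≡ ¬x3 ∨ ¬(¬(x1 ∨ ¬x4) ∨ ¬(x4 ∨ x2) ∨ ¬x1) ∨ x2   (eliminate →)
≡ ¬x3 ∨ (¬¬(x1 ∨ ¬x4) ∧ ¬¬(x4 ∨ x2) ∧ ¬¬x1) ∨ x2   (De Morgan)
≡ ¬x3 ∨ ((x1 ∨ ¬x4) ∧ ¬¬(x4 ∨ x2) ∧ ¬¬x1) ∨ x2   (double negation)
≡ ¬x3 ∨ ((x1 ∨ ¬x4) ∧ (x4 ∨ x2) ∧ ¬¬x1) ∨ x2   (double negation)
≡ ¬x3 ∨ ((x1 ∨ ¬x4) ∧ (x4 ∨ x2) ∧ x1) ∨ x2   (double negation)
≡ (¬x3 ∨ x1 ∨ ¬x4 ∨ x2) ∧ (¬x3 ∨ x4 ∨ x2 ∨ x2) ∧ (¬x3 ∨ x1 ∨ x2)   (distribute ∨ over ∧)
≡ (¬x3 ∨ x4 ∨ x2) ∧ (¬x3 ∨ x1 ∨ x2)   (simplify)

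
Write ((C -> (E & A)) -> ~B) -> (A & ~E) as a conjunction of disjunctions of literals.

(~C | A) & (B | A) & (B | ~E)

((C -> (E & A)) -> ~B) -> (A & ~E)
≡ ~((C -> (E & A)) -> ~B) | (A & ~E)   (eliminate ->)
≡ ~(~(C -> (E & A)) | ~B) | (A & ~E)   (eliminate ->)
≡ ~(~(~C | (E & A)) | ~B) | (A & ~E)   (eliminate ->)
≡ (~~(~C | (E & A)) & ~~B) | (A & ~E)   (De Morgan)
≡ ((~C | (E & A)) & ~~B) | (A & ~E)   (double negation)
≡ ((~C | (E & A)) & B) | (A & ~E)   (double negation)
≡ (~C | E | A) & (~C | E | ~E) & (~C | A | A) & (~C | A | ~E) & (B | A) & (B | ~E)   (distribute | over &)
≡ (~C | A) & (B | A) & (B | ~E)   (simplify)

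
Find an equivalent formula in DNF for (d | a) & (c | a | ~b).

(d | a) & (c | a | ~b)
= (d & c) | (d & a) | (d & ~b) | (a & c) | (a & a) | (a & ~b)   [distribute & over |]
= (d & c) | (d & ~b) | a   [simplify]

(d & c) | (d & ~b) | a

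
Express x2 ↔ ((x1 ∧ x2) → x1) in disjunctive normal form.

(¬x1 ∧ x2) ∨ (x1 ∧ x2)

x2 ↔ ((x1 ∧ x2) → x1)
≡ (x2 → ((x1 ∧ x2) → x1)) ∧ (((x1 ∧ x2) → x1) → x2)   [eliminate ↔]
≡ (¬x2 ∨ ((x1 ∧ x2) → x1)) ∧ (((x1 ∧ x2) → x1) → x2)   [eliminate →]
≡ (¬x2 ∨ ¬(x1 ∧ x2) ∨ x1) ∧ (((x1 ∧ x2) → x1) → x2)   [eliminate →]
≡ (¬x2 ∨ ¬(x1 ∧ x2) ∨ x1) ∧ (¬((x1 ∧ x2) → x1) ∨ x2)   [eliminate →]
≡ (¬x2 ∨ ¬(x1 ∧ x2) ∨ x1) ∧ (¬(¬(x1 ∧ x2) ∨ x1) ∨ x2)   [eliminate →]
≡ (¬x2 ∨ ¬x1 ∨ ¬x2 ∨ x1) ∧ (¬(¬(x1 ∧ x2) ∨ x1) ∨ x2)   [De Morgan]
≡ (¬x2 ∨ ¬x1 ∨ ¬x2 ∨ x1) ∧ ((¬¬(x1 ∧ x2) ∧ ¬x1) ∨ x2)   [De Morgan]
≡ (¬x2 ∨ ¬x1 ∨ ¬x2 ∨ x1) ∧ ((x1 ∧ x2 ∧ ¬x1) ∨ x2)   [double negation]
≡ (¬x2 ∧ x1 ∧ x2 ∧ ¬x1) ∨ (¬x2 ∧ x2) ∨ (¬x1 ∧ x1 ∧ x2 ∧ ¬x1) ∨ (¬x1 ∧ x2) ∨ (¬x2 ∧ x1 ∧ x2 ∧ ¬x1) ∨ (¬x2 ∧ x2) ∨ (x1 ∧ x1 ∧ x2 ∧ ¬x1) ∨ (x1 ∧ x2)   [distribute ∧ over ∨]
≡ (¬x1 ∧ x2) ∨ (x1 ∧ x2)   [simplify]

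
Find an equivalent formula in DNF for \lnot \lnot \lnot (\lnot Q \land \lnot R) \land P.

(Q \land P) \lor (R \land P)

\lnot \lnot \lnot (\lnot Q \land \lnot R) \land P
= \lnot (\lnot Q \land \lnot R) \land P   [double negation]
= (\lnot \lnot Q \lor \lnot \lnot R) \land P   [De Morgan]
= (Q \lor \lnot \lnot R) \land P   [double negation]
= (Q \lor R) \land P   [double negation]
= (Q \land P) \lor (R \land P)   [distribute \land over \lor]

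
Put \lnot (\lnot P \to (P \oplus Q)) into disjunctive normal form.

\lnot P \land \lnot Q

\lnot (\lnot P \to (P \oplus Q))
⇔ \lnot (\lnot \lnot P \lor (P \oplus Q))   (eliminate \to)
⇔ \lnot (\lnot \lnot P \lor (P \land \lnot Q) \lor (\lnot P \land Q))   (expand \oplus)
⇔ \lnot \lnot \lnot P \land \lnot (P \land \lnot Q) \land \lnot (\lnot P \land Q)   (De Morgan)
⇔ \lnot P \land \lnot (P \land \lnot Q) \land \lnot (\lnot P \land Q)   (double negation)
⇔ \lnot P \land (\lnot P \lor \lnot \lnot Q) \land \lnot (\lnot P \land Q)   (De Morgan)
⇔ \lnot P \land (\lnot P \lor Q) \land \lnot (\lnot P \land Q)   (double negation)
⇔ \lnot P \land (\lnot P \lor Q) \land (\lnot \lnot P \lor \lnot Q)   (De Morgan)
⇔ \lnot P \land (\lnot P \lor Q) \land (P \lor \lnot Q)   (double negation)
⇔ (\lnot P \land \lnot P \land P) \lor (\lnot P \land \lnot P \land \lnot Q) \lor (\lnot P \land Q \land P) \lor (\lnot P \land Q \land \lnot Q)   (distribute \land over \lor)
⇔ \lnot P \land \lnot Q   (simplify)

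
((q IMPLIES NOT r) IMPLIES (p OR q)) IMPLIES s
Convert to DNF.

((q IMPLIES NOT r) IMPLIES (p OR q)) IMPLIES s
≡ NOT ((q IMPLIES NOT r) IMPLIES (p OR q)) OR s   — eliminate IMPLIES
≡ NOT (NOT (q IMPLIES NOT r) OR p OR q) OR s   — eliminate IMPLIES
≡ NOT (NOT (NOT q OR NOT r) OR p OR q) OR s   — eliminate IMPLIES
≡ (NOT NOT (NOT q OR NOT r) AND NOT p AND NOT q) OR s   — De Morgan
≡ ((NOT q OR NOT r) AND NOT p AND NOT q) OR s   — double negation
≡ (NOT q AND NOT p AND NOT q) OR (NOT r AND NOT p AND NOT q) OR s   — distribute AND over OR
≡ (NOT q AND NOT p) OR s   — simplify

(NOT q AND NOT p) OR s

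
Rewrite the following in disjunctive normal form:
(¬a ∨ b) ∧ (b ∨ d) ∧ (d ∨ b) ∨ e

¬a ∧ d ∨ b ∨ e

(¬a ∨ b) ∧ (b ∨ d) ∧ (d ∨ b) ∨ e
⇔ ¬a ∧ b ∧ d ∨ ¬a ∧ b ∧ b ∨ ¬a ∧ d ∧ d ∨ ¬a ∧ d ∧ b ∨ b ∧ b ∧ d ∨ b ∧ b ∧ b ∨ b ∧ d ∧ d ∨ b ∧ d ∧ b ∨ e   — distribute ∧ over ∨
⇔ ¬a ∧ d ∨ b ∨ e   — simplify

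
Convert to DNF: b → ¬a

b → ¬a
⇔ ¬b ∨ ¬a   (eliminate →)

¬b ∨ ¬a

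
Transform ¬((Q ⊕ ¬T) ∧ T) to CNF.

¬Q ∨ ¬T

¬((Q ⊕ ¬T) ∧ T)
⇔ ¬((Q ∨ ¬T) ∧ ¬(Q ∧ ¬T) ∧ T)
⇔ ¬(Q ∨ ¬T) ∨ ¬¬(Q ∧ ¬T) ∨ ¬T
⇔ (¬Q ∧ ¬¬T) ∨ ¬¬(Q ∧ ¬T) ∨ ¬T
⇔ (¬Q ∧ T) ∨ ¬¬(Q ∧ ¬T) ∨ ¬T
⇔ (¬Q ∧ T) ∨ (Q ∧ ¬T) ∨ ¬T
⇔ (¬Q ∨ Q ∨ ¬T) ∧ (¬Q ∨ ¬T ∨ ¬T) ∧ (T ∨ Q ∨ ¬T) ∧ (T ∨ ¬T ∨ ¬T)
⇔ ¬Q ∨ ¬T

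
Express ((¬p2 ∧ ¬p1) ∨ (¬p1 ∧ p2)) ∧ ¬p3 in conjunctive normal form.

((¬p2 ∧ ¬p1) ∨ (¬p1 ∧ p2)) ∧ ¬p3
≡ (¬p2 ∨ ¬p1) ∧ (¬p2 ∨ p2) ∧ (¬p1 ∨ ¬p1) ∧ (¬p1 ∨ p2) ∧ ¬p3   — distribute ∨ over ∧
≡ ¬p1 ∧ ¬p3   — simplify

¬p1 ∧ ¬p3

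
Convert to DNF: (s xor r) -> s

(s xor r) -> s
≡ ~(s xor r) | s   [eliminate ->]
≡ ~((s & ~r) | (~s & r)) | s   [expand xor]
≡ (~(s & ~r) & ~(~s & r)) | s   [De Morgan]
≡ ((~s | ~~r) & ~(~s & r)) | s   [De Morgan]
≡ ((~s | r) & ~(~s & r)) | s   [double negation]
≡ ((~s | r) & (~~s | ~r)) | s   [De Morgan]
≡ ((~s | r) & (s | ~r)) | s   [double negation]
≡ (~s & s) | (~s & ~r) | (r & s) | (r & ~r) | s   [distribute & over |]
≡ (~s & ~r) | s   [simplify]

(~s & ~r) | s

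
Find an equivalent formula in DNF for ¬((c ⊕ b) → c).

¬((c ⊕ b) → c)
≡ ¬(¬(c ⊕ b) ∨ c)   [eliminate →]
≡ ¬(¬((c ∧ ¬b) ∨ (¬c ∧ b)) ∨ c)   [expand ⊕]
≡ ¬¬((c ∧ ¬b) ∨ (¬c ∧ b)) ∧ ¬c   [De Morgan]
≡ ((c ∧ ¬b) ∨ (¬c ∧ b)) ∧ ¬c   [double negation]
≡ (c ∧ ¬b ∧ ¬c) ∨ (¬c ∧ b ∧ ¬c)   [distribute ∧ over ∨]
≡ ¬c ∧ b   [simplify]

¬c ∧ b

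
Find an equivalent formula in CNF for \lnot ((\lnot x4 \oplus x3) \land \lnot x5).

\lnot ((\lnot x4 \oplus x3) \land \lnot x5)
≡ \lnot ((\lnot x4 \lor x3) \land \lnot (\lnot x4 \land x3) \land \lnot x5)   [expand \oplus]
≡ \lnot (\lnot x4 \lor x3) \lor \lnot \lnot (\lnot x4 \land x3) \lor \lnot \lnot x5   [De Morgan]
≡ (\lnot \lnot x4 \land \lnot x3) \lor \lnot \lnot (\lnot x4 \land x3) \lor \lnot \lnot x5   [De Morgan]
≡ (x4 \land \lnot x3) \lor \lnot \lnot (\lnot x4 \land x3) \lor \lnot \lnot x5   [double negation]
≡ (x4 \land \lnot x3) \lor (\lnot x4 \land x3) \lor \lnot \lnot x5   [double negation]
≡ (x4 \land \lnot x3) \lor (\lnot x4 \land x3) \lor x5   [double negation]
≡ (x4 \lor \lnot x4 \lor x5) \land (x4 \lor x3 \lor x5) \land (\lnot x3 \lor \lnot x4 \lor x5) \land (\lnot x3 \lor x3 \lor x5)   [distribute \lor over \land]
≡ (x4 \lor x3 \lor x5) \land (\lnot x3 \lor \lnot x4 \lor x5)   [simplify]

(x4 \lor x3 \lor x5) \land (\lnot x3 \lor \lnot x4 \lor x5)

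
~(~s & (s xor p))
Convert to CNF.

s | ~p

~(~s & (s xor p))
≡ ~(~s & (s | p) & ~(s & p))   (expand xor)
≡ ~~s | ~(s | p) | ~~(s & p)   (De Morgan)
≡ s | ~(s | p) | ~~(s & p)   (double negation)
≡ s | (~s & ~p) | ~~(s & p)   (De Morgan)
≡ s | (~s & ~p) | (s & p)   (double negation)
≡ (s | ~s | s) & (s | ~s | p) & (s | ~p | s) & (s | ~p | p)   (distribute | over &)
≡ s | ~p   (simplify)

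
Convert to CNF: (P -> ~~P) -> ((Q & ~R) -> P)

(P -> ~~P) -> ((Q & ~R) -> P)
≡ ~(P -> ~~P) | ((Q & ~R) -> P)   (eliminate ->)
≡ ~(~P | ~~P) | ((Q & ~R) -> P)   (eliminate ->)
≡ ~(~P | ~~P) | ~(Q & ~R) | P   (eliminate ->)
≡ (~~P & ~~~P) | ~(Q & ~R) | P   (De Morgan)
≡ (P & ~~~P) | ~(Q & ~R) | P   (double negation)
≡ (P & ~P) | ~(Q & ~R) | P   (double negation)
≡ (P & ~P) | ~Q | ~~R | P   (De Morgan)
≡ (P & ~P) | ~Q | R | P   (double negation)
≡ (P | ~Q | R | P) & (~P | ~Q | R | P)   (distribute | over &)
≡ P | ~Q | R   (simplify)

P | ~Q | R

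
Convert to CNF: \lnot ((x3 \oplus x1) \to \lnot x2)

(x3 \lor x1) \land (\lnot x3 \lor \lnot x1) \land x2

\lnot ((x3 \oplus x1) \to \lnot x2)
⇔ \lnot (\lnot (x3 \oplus x1) \lor \lnot x2)   [eliminate \to]
⇔ \lnot (\lnot ((x3 \lor x1) \land \lnot (x3 \land x1)) \lor \lnot x2)   [expand \oplus]
⇔ \lnot \lnot ((x3 \lor x1) \land \lnot (x3 \land x1)) \land \lnot \lnot x2   [De Morgan]
⇔ (x3 \lor x1) \land \lnot (x3 \land x1) \land \lnot \lnot x2   [double negation]
⇔ (x3 \lor x1) \land (\lnot x3 \lor \lnot x1) \land \lnot \lnot x2   [De Morgan]
⇔ (x3 \lor x1) \land (\lnot x3 \lor \lnot x1) \land x2   [double negation]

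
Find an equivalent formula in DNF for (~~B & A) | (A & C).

(~~B & A) | (A & C)
⇔ (B & A) | (A & C)   [double negation]

(B & A) | (A & C)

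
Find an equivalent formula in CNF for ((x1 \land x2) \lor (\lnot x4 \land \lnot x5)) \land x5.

((x1 \land x2) \lor (\lnot x4 \land \lnot x5)) \land x5
≡ (x1 \lor \lnot x4) \land (x1 \lor \lnot x5) \land (x2 \lor \lnot x4) \land (x2 \lor \lnot x5) \land x5   — distribute \lor over \land

(x1 \lor \lnot x4) \land (x1 \lor \lnot x5) \land (x2 \lor \lnot x4) \land (x2 \lor \lnot x5) \land x5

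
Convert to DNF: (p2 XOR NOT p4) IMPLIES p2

(p2 XOR NOT p4) IMPLIES p2
⇔ NOT (p2 XOR NOT p4) OR p2   (eliminate IMPLIES)
⇔ NOT ((p2 AND NOT NOT p4) OR (NOT p2 AND NOT p4)) OR p2   (expand XOR)
⇔ (NOT (p2 AND NOT NOT p4) AND NOT (NOT p2 AND NOT p4)) OR p2   (De Morgan)
⇔ ((NOT p2 OR NOT NOT NOT p4) AND NOT (NOT p2 AND NOT p4)) OR p2   (De Morgan)
⇔ ((NOT p2 OR NOT p4) AND NOT (NOT p2 AND NOT p4)) OR p2   (double negation)
⇔ ((NOT p2 OR NOT p4) AND (NOT NOT p2 OR NOT NOT p4)) OR p2   (De Morgan)
⇔ ((NOT p2 OR NOT p4) AND (p2 OR NOT NOT p4)) OR p2   (double negation)
⇔ ((NOT p2 OR NOT p4) AND (p2 OR p4)) OR p2   (double negation)
⇔ (NOT p2 AND p2) OR (NOT p2 AND p4) OR (NOT p4 AND p2) OR (NOT p4 AND p4) OR p2   (distribute AND over OR)
⇔ (NOT p2 AND p4) OR p2   (simplify)

(NOT p2 AND p4) OR p2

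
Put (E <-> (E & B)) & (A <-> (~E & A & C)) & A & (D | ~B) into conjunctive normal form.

(~E | B) & (~A | ~E) & (~A | C) & A & (D | ~B)

(E <-> (E & B)) & (A <-> (~E & A & C)) & A & (D | ~B)
⇔ (E -> (E & B)) & ((E & B) -> E) & (A <-> (~E & A & C)) & A & (D | ~B)   [eliminate <->]
⇔ (~E | (E & B)) & ((E & B) -> E) & (A <-> (~E & A & C)) & A & (D | ~B)   [eliminate ->]
⇔ (~E | (E & B)) & (~(E & B) | E) & (A <-> (~E & A & C)) & A & (D | ~B)   [eliminate ->]
⇔ (~E | (E & B)) & (~(E & B) | E) & (A -> (~E & A & C)) & ((~E & A & C) -> A) & A & (D | ~B)   [eliminate <->]
⇔ (~E | (E & B)) & (~(E & B) | E) & (~A | (~E & A & C)) & ((~E & A & C) -> A) & A & (D | ~B)   [eliminate ->]
⇔ (~E | (E & B)) & (~(E & B) | E) & (~A | (~E & A & C)) & (~(~E & A & C) | A) & A & (D | ~B)   [eliminate ->]
⇔ (~E | (E & B)) & (~E | ~B | E) & (~A | (~E & A & C)) & (~(~E & A & C) | A) & A & (D | ~B)   [De Morgan]
⇔ (~E | (E & B)) & (~E | ~B | E) & (~A | (~E & A & C)) & (~~E | ~A | ~C | A) & A & (D | ~B)   [De Morgan]
⇔ (~E | (E & B)) & (~E | ~B | E) & (~A | (~E & A & C)) & (E | ~A | ~C | A) & A & (D | ~B)   [double negation]
⇔ (~E | E) & (~E | B) & (~E | ~B | E) & (~A | ~E) & (~A | A) & (~A | C) & (E | ~A | ~C | A) & A & (D | ~B)   [distribute | over &]
⇔ (~E | B) & (~A | ~E) & (~A | C) & A & (D | ~B)   [simplify]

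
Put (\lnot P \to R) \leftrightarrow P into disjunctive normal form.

(\lnot P \land \lnot R) \lor P

(\lnot P \to R) \leftrightarrow P
= ((\lnot P \to R) \to P) \land (P \to (\lnot P \to R))   (eliminate \leftrightarrow)
= (\lnot (\lnot P \to R) \lor P) \land (P \to (\lnot P \to R))   (eliminate \to)
= (\lnot (\lnot \lnot P \lor R) \lor P) \land (P \to (\lnot P \to R))   (eliminate \to)
= (\lnot (\lnot \lnot P \lor R) \lor P) \land (\lnot P \lor (\lnot P \to R))   (eliminate \to)
= (\lnot (\lnot \lnot P \lor R) \lor P) \land (\lnot P \lor \lnot \lnot P \lor R)   (eliminate \to)
= ((\lnot \lnot \lnot P \land \lnot R) \lor P) \land (\lnot P \lor \lnot \lnot P \lor R)   (De Morgan)
= ((\lnot P \land \lnot R) \lor P) \land (\lnot P \lor \lnot \lnot P \lor R)   (double negation)
= ((\lnot P \land \lnot R) \lor P) \land (\lnot P \lor P \lor R)   (double negation)
= (\lnot P \land \lnot R \land \lnot P) \lor (\lnot P \land \lnot R \land P) \lor (\lnot P \land \lnot R \land R) \lor (P \land \lnot P) \lor (P \land P) \lor (P \land R)   (distribute \land over \lor)
= (\lnot P \land \lnot R) \lor P   (simplify)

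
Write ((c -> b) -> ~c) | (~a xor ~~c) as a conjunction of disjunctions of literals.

~b | ~c | a

((c -> b) -> ~c) | (~a xor ~~c)
⇔ ~(c -> b) | ~c | (~a xor ~~c)   — eliminate ->
⇔ ~(~c | b) | ~c | (~a xor ~~c)   — eliminate ->
⇔ ~(~c | b) | ~c | ((~a | ~~c) & ~(~a & ~~c))   — expand xor
⇔ (~~c & ~b) | ~c | ((~a | ~~c) & ~(~a & ~~c))   — De Morgan
⇔ (c & ~b) | ~c | ((~a | ~~c) & ~(~a & ~~c))   — double negation
⇔ (c & ~b) | ~c | ((~a | c) & ~(~a & ~~c))   — double negation
⇔ (c & ~b) | ~c | ((~a | c) & (~~a | ~~~c))   — De Morgan
⇔ (c & ~b) | ~c | ((~a | c) & (a | ~~~c))   — double negation
⇔ (c & ~b) | ~c | ((~a | c) & (a | ~c))   — double negation
⇔ (c | ~c | ~a | c) & (c | ~c | a | ~c) & (~b | ~c | ~a | c) & (~b | ~c | a | ~c)   — distribute | over &
⇔ ~b | ~c | a   — simplify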